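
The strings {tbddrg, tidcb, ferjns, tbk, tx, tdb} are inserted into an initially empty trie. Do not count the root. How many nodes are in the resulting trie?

20

Trace insertions, counting only characters that open a new branch:
  "tbddrg" → 6 new (t, b, d, d, r, g)
  "tidcb" → prefix "t" already present; 4 new (i, d, c, b)
  "ferjns" → 6 new (f, e, r, j, n, s)
  "tbk" → prefix "tb" already present; 1 new (k)
  "tx" → prefix "t" already present; 1 new (x)
  "tdb" → prefix "t" already present; 2 new (d, b)
Total nodes = 6 + 4 + 6 + 1 + 1 + 2 = 20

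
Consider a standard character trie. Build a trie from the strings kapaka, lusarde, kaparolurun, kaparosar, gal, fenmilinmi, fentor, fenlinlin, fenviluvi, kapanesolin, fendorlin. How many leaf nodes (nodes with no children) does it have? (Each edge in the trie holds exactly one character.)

11

Leaves are exactly the stored words that no other stored word extends.
Those words: "fendorlin", "fenlinlin", "fenmilinmi", "fentor", "fenviluvi", "gal", "kapaka", "kapanesolin", "kaparolurun", "kaparosar", "lusarde"
Leaf count: 11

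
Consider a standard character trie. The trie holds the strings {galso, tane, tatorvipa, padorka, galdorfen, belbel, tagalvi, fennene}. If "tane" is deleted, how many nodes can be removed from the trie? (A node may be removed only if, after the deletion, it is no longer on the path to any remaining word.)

A node on "tane"'s path can go only if nothing else ends at it or branches off below it.
The suffix "ne" (2 nodes) is used only by "tane"; the node for "ta" still has the child "t", so pruning stops there.
Nodes removed: 2

2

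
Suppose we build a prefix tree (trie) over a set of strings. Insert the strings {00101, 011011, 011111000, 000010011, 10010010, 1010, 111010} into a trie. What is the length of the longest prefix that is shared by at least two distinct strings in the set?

3

The deepest shared node is where two words last agree before diverging.
"011011" and "011111000" agree on "011" (3 characters) before diverging; nothing deeper is shared.
Longest shared-prefix length: 3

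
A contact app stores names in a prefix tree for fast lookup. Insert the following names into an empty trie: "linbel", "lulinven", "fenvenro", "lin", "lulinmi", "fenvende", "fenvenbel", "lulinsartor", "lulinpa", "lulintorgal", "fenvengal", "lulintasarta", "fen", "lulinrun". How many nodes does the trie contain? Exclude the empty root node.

54

For each word, the new-node count is its length minus the longest prefix already in the trie:
  "linbel" → 6 new (l, i, n, b, e, l)
  "lulinven" → prefix "l" already present; 7 new (u, l, i, n, v, e, n)
  "fenvenro" → 8 new (f, e, n, v, e, n, r, o)
  "lin" → prefix "lin" already present; 0 new (none)
  "lulinmi" → prefix "lulin" already present; 2 new (m, i)
  "fenvende" → prefix "fenven" already present; 2 new (d, e)
  "fenvenbel" → prefix "fenven" already present; 3 new (b, e, l)
  "lulinsartor" → prefix "lulin" already present; 6 new (s, a, r, t, o, r)
  "lulinpa" → prefix "lulin" already present; 2 new (p, a)
  "lulintorgal" → prefix "lulin" already present; 6 new (t, o, r, g, a, l)
  "fenvengal" → prefix "fenven" already present; 3 new (g, a, l)
  "lulintasarta" → prefix "lulint" already present; 6 new (a, s, a, r, t, a)
  "fen" → prefix "fen" already present; 0 new (none)
  "lulinrun" → prefix "lulin" already present; 3 new (r, u, n)
Total nodes = 6 + 7 + 8 + 0 + 2 + 2 + 3 + 6 + 2 + 6 + 3 + 6 + 0 + 3 = 54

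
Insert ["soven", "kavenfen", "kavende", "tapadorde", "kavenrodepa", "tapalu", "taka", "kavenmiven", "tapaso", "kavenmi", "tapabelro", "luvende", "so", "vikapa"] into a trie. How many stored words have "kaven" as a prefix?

Traverse to the node for "kaven", then collect every word in that subtree.
Matches: "kavende", "kavenfen", "kavenmi", "kavenmiven", "kavenrodepa"
Count: 5

5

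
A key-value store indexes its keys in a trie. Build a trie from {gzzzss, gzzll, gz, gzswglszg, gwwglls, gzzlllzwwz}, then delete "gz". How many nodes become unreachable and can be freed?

Walk "gz" from the leaf back toward the root, removing each node that no remaining word uses.
Every node on "gz" is still needed (e.g. by "gzzzss"), so nothing is freed.
Nodes removed: 0

0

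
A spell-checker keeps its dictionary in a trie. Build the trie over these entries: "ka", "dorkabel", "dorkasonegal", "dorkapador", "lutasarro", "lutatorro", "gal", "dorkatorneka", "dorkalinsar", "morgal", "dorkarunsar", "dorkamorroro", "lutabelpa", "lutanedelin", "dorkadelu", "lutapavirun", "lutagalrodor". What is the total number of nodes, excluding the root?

Insert word by word; a character creates a node only if that edge doesn't already exist:
  "ka" → 2 new (k, a)
  "dorkabel" → 8 new (d, o, r, k, a, b, e, l)
  "dorkasonegal" → prefix "dorka" already present; 7 new (s, o, n, e, g, a, l)
  "dorkapador" → prefix "dorka" already present; 5 new (p, a, d, o, r)
  "lutasarro" → 9 new (l, u, t, a, s, a, r, r, o)
  "lutatorro" → prefix "luta" already present; 5 new (t, o, r, r, o)
  "gal" → 3 new (g, a, l)
  "dorkatorneka" → prefix "dorka" already present; 7 new (t, o, r, n, e, k, a)
  "dorkalinsar" → prefix "dorka" already present; 6 new (l, i, n, s, a, r)
  "morgal" → 6 new (m, o, r, g, a, l)
  "dorkarunsar" → prefix "dorka" already present; 6 new (r, u, n, s, a, r)
  "dorkamorroro" → prefix "dorka" already present; 7 new (m, o, r, r, o, r, o)
  "lutabelpa" → prefix "luta" already present; 5 new (b, e, l, p, a)
  "lutanedelin" → prefix "luta" already present; 7 new (n, e, d, e, l, i, n)
  "dorkadelu" → prefix "dorka" already present; 4 new (d, e, l, u)
  "lutapavirun" → prefix "luta" already present; 7 new (p, a, v, i, r, u, n)
  "lutagalrodor" → prefix "luta" already present; 8 new (g, a, l, r, o, d, o, r)
Total nodes = 2 + 8 + 7 + 5 + 9 + 5 + 3 + 7 + 6 + 6 + 6 + 7 + 5 + 7 + 4 + 7 + 8 = 102

102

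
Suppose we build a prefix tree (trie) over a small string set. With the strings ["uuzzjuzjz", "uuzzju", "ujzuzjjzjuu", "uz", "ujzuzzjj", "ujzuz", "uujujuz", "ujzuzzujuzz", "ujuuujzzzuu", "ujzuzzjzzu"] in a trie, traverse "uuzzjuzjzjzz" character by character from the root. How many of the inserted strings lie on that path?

2

Check each prefix of "uuzzjuzjzjzz" against the stored set — each match is an end-marker on the path.
Prefixes of the query that are stored words: "uuzzju", "uuzzjuzjz"
Count: 2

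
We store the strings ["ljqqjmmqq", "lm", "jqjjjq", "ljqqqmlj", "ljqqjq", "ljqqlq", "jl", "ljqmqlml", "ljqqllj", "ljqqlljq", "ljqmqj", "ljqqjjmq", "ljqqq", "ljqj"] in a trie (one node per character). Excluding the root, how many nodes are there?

37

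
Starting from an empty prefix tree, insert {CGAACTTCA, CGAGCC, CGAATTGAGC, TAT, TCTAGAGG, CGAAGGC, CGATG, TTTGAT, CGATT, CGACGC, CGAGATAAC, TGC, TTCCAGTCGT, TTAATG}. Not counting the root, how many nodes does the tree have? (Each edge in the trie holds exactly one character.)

Trace insertions, counting only characters that open a new branch:
  "CGAACTTCA" → 9 new (C, G, A, A, C, T, T, C, A)
  "CGAGCC" → prefix "CGA" already present; 3 new (G, C, C)
  "CGAATTGAGC" → prefix "CGAA" already present; 6 new (T, T, G, A, G, C)
  "TAT" → 3 new (T, A, T)
  "TCTAGAGG" → prefix "T" already present; 7 new (C, T, A, G, A, G, G)
  "CGAAGGC" → prefix "CGAA" already present; 3 new (G, G, C)
  "CGATG" → prefix "CGA" already present; 2 new (T, G)
  "TTTGAT" → prefix "T" already present; 5 new (T, T, G, A, T)
  "CGATT" → prefix "CGAT" already present; 1 new (T)
  "CGACGC" → prefix "CGA" already present; 3 new (C, G, C)
  "CGAGATAAC" → prefix "CGAG" already present; 5 new (A, T, A, A, C)
  "TGC" → prefix "T" already present; 2 new (G, C)
  "TTCCAGTCGT" → prefix "TT" already present; 8 new (C, C, A, G, T, C, G, T)
  "TTAATG" → prefix "TT" already present; 4 new (A, A, T, G)
Total nodes = 9 + 3 + 6 + 3 + 7 + 3 + 2 + 5 + 1 + 3 + 5 + 2 + 8 + 4 = 61

61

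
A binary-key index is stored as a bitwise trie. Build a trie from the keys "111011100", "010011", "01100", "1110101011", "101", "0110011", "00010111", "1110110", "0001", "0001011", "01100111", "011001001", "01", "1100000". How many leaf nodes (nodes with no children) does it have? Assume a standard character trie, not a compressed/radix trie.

9

A leaf is a node with no children — equivalently, the end of a word that is not a proper prefix of any other stored word.
Those words: "00010111", "010011", "011001001", "01100111", "101", "1100000", "1110101011", "1110110", "111011100"
Leaf count: 9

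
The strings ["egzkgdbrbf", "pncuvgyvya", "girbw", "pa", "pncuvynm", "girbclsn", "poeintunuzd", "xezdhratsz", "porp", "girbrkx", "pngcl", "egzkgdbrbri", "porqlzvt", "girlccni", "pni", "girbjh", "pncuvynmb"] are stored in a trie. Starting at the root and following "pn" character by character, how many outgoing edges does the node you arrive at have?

Walk "pn" from the root, arriving at one node.
Distinct next characters after "pn": c, g, i.
That node has 3 child edges.

3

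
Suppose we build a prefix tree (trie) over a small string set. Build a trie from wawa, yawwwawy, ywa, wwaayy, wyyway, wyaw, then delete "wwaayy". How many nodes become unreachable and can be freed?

5

After clearing the end-marker at "wwaayy", prune upward until reaching a node still needed by another word.
The suffix "waayy" (5 nodes) is used only by "wwaayy"; the node for "w" still has the child "a", so pruning stops there.
Nodes removed: 5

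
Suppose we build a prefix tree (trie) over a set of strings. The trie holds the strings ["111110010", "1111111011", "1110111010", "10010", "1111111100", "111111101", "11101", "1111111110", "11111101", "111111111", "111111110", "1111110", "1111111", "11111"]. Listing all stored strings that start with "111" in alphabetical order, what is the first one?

Filter for "111…" and sort: "11101", "1110111010", "11111", "111110010", "1111110", "11111101", "1111111", "111111101", "1111111011", "111111110", "1111111100", "111111111", "1111111110"
The 1st is 11101.

11101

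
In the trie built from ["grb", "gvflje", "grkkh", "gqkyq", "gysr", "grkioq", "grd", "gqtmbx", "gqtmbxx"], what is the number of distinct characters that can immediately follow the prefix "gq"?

Walk "gq" from the root, arriving at one node.
Characters that immediately follow "gq" among the stored strings: {k, t}.
That node has 2 child edges.

2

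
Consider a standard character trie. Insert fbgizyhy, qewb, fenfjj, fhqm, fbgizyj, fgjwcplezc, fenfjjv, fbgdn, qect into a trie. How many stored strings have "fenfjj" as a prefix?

Filter for entries beginning with "fenfjj":
Matches: "fenfjj", "fenfjjv"
Count: 2

2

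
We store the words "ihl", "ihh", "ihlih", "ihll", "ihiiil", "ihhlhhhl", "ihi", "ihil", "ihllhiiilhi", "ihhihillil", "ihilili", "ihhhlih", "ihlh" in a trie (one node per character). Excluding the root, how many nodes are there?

39

For each word, the new-node count is its length minus the longest prefix already in the trie:
  "ihl" → 3 new (i, h, l)
  "ihh" → prefix "ih" already present; 1 new (h)
  "ihlih" → prefix "ihl" already present; 2 new (i, h)
  "ihll" → prefix "ihl" already present; 1 new (l)
  "ihiiil" → prefix "ih" already present; 4 new (i, i, i, l)
  "ihhlhhhl" → prefix "ihh" already present; 5 new (l, h, h, h, l)
  "ihi" → prefix "ihi" already present; 0 new (none)
  "ihil" → prefix "ihi" already present; 1 new (l)
  "ihllhiiilhi" → prefix "ihll" already present; 7 new (h, i, i, i, l, h, i)
  "ihhihillil" → prefix "ihh" already present; 7 new (i, h, i, l, l, i, l)
  "ihilili" → prefix "ihil" already present; 3 new (i, l, i)
  "ihhhlih" → prefix "ihh" already present; 4 new (h, l, i, h)
  "ihlh" → prefix "ihl" already present; 1 new (h)
Total nodes = 3 + 1 + 2 + 1 + 4 + 5 + 0 + 1 + 7 + 7 + 3 + 4 + 1 = 39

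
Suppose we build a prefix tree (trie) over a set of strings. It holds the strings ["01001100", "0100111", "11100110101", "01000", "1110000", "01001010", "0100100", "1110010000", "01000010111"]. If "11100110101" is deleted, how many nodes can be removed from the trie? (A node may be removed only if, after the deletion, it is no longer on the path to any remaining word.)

5

After clearing the end-marker at "11100110101", prune upward until reaching a node still needed by another word.
The suffix "10101" (5 nodes) is used only by "11100110101"; the node for "111001" still has the child "0", so pruning stops there.
Nodes removed: 5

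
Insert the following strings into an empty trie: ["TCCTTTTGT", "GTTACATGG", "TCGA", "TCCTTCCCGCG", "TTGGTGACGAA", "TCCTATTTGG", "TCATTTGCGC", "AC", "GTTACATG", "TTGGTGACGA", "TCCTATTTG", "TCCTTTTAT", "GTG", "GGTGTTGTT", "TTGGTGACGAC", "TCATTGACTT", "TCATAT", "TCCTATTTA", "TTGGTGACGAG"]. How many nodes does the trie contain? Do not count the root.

73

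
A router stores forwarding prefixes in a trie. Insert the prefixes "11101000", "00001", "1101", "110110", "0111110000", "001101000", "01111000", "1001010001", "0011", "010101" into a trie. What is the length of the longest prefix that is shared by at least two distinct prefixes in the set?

Look for the deepest trie node that still has at least two words in its subtree.
"01111000" and "0111110000" agree on "01111" (5 characters) before diverging; nothing deeper is shared.
Longest shared-prefix length: 5

5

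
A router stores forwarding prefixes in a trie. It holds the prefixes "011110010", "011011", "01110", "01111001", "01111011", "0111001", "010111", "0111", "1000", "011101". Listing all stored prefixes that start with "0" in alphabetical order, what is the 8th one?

Filter for "0…" and sort: "010111", "011011", "0111", "01110", "0111001", "011101", "01111001", "011110010", "01111011"
The 8th is 011110010.

011110010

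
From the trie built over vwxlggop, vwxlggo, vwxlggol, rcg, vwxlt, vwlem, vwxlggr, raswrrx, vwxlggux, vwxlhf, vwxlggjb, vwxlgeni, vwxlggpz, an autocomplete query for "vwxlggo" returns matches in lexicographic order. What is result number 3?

Filter for "vwxlggo…" and sort: "vwxlggo", "vwxlggol", "vwxlggop"
The 3rd is vwxlggop.

vwxlggop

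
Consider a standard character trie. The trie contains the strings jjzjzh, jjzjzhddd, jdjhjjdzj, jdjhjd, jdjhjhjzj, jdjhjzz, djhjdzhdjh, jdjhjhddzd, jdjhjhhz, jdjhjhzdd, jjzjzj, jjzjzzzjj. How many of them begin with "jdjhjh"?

4

Traverse to the node for "jdjhjh", then collect every word in that subtree.
Matches: "jdjhjhddzd", "jdjhjhhz", "jdjhjhjzj", "jdjhjhzdd"
Count: 4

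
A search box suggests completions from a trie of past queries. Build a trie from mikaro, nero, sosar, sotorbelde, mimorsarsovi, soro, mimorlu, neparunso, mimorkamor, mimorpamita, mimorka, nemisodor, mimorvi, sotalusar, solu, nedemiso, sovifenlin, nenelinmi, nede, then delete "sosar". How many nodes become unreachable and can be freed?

Walk "sosar" from the leaf back toward the root, removing each node that no remaining word uses.
The suffix "sar" (3 nodes) is used only by "sosar"; the node for "so" still has the child "t", so pruning stops there.
Nodes removed: 3

3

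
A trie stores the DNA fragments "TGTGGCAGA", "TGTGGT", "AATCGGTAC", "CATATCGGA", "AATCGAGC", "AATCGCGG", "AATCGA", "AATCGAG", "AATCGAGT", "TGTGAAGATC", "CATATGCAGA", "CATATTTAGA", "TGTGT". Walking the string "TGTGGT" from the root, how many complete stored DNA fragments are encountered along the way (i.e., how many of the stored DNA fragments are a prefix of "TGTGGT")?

Walk "TGTGGT" from the root; an end-of-word marker is hit whenever a stored word is a prefix of "TGTGGT".
Prefixes of the query that are stored words: "TGTGGT"
Count: 1

1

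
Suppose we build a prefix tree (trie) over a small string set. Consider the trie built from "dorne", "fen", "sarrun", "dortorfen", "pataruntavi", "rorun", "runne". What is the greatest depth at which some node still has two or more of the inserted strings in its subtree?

Look for the deepest trie node that still has at least two words in its subtree.
e.g. "dorne" and "dortorfen" share the prefix "dor" of length 3; no pair shares a longer one.
Longest shared-prefix length: 3

3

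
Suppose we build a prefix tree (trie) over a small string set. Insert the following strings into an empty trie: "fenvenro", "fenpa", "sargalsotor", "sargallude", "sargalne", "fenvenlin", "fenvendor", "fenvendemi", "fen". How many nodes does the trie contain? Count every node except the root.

36

Insert word by word; a character creates a node only if that edge doesn't already exist:
  "fenvenro" → 8 new (f, e, n, v, e, n, r, o)
  "fenpa" → prefix "fen" already present; 2 new (p, a)
  "sargalsotor" → 11 new (s, a, r, g, a, l, s, o, t, o, r)
  "sargallude" → prefix "sargal" already present; 4 new (l, u, d, e)
  "sargalne" → prefix "sargal" already present; 2 new (n, e)
  "fenvenlin" → prefix "fenven" already present; 3 new (l, i, n)
  "fenvendor" → prefix "fenven" already present; 3 new (d, o, r)
  "fenvendemi" → prefix "fenvend" already present; 3 new (e, m, i)
  "fen" → prefix "fen" already present; 0 new (none)
Total nodes = 8 + 2 + 11 + 4 + 2 + 3 + 3 + 3 + 0 = 36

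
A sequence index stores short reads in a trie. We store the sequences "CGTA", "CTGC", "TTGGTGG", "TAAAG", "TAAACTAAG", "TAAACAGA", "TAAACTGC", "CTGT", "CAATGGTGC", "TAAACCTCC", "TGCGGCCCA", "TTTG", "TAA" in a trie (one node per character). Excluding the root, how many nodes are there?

Trace insertions, counting only characters that open a new branch:
  "CGTA" → 4 new (C, G, T, A)
  "CTGC" → prefix "C" already present; 3 new (T, G, C)
  "TTGGTGG" → 7 new (T, T, G, G, T, G, G)
  "TAAAG" → prefix "T" already present; 4 new (A, A, A, G)
  "TAAACTAAG" → prefix "TAAA" already present; 5 new (C, T, A, A, G)
  "TAAACAGA" → prefix "TAAAC" already present; 3 new (A, G, A)
  "TAAACTGC" → prefix "TAAACT" already present; 2 new (G, C)
  "CTGT" → prefix "CTG" already present; 1 new (T)
  "CAATGGTGC" → prefix "C" already present; 8 new (A, A, T, G, G, T, G, C)
  "TAAACCTCC" → prefix "TAAAC" already present; 4 new (C, T, C, C)
  "TGCGGCCCA" → prefix "T" already present; 8 new (G, C, G, G, C, C, C, A)
  "TTTG" → prefix "TT" already present; 2 new (T, G)
  "TAA" → prefix "TAA" already present; 0 new (none)
Total nodes = 4 + 3 + 7 + 4 + 5 + 3 + 2 + 1 + 8 + 4 + 8 + 2 + 0 = 51

51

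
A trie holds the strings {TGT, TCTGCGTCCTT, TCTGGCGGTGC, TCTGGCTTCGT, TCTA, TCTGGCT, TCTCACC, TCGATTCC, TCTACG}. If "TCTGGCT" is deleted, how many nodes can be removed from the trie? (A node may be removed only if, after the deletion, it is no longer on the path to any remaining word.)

Walk "TCTGGCT" from the leaf back toward the root, removing each node that no remaining word uses.
Every node on "TCTGGCT" is still needed (e.g. by "TCTGGCTTCGT"), so nothing is freed.
Nodes removed: 0

0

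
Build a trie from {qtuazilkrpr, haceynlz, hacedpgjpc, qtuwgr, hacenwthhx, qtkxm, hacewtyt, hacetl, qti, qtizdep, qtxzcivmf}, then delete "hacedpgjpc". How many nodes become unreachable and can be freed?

6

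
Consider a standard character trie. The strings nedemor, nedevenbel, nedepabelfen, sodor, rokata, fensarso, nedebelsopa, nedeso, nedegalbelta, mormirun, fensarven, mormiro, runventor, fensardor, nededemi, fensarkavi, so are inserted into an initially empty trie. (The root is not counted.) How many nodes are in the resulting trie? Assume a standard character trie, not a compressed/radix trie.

88

For each word, the new-node count is its length minus the longest prefix already in the trie:
  "nedemor" → 7 new (n, e, d, e, m, o, r)
  "nedevenbel" → prefix "nede" already present; 6 new (v, e, n, b, e, l)
  "nedepabelfen" → prefix "nede" already present; 8 new (p, a, b, e, l, f, e, n)
  "sodor" → 5 new (s, o, d, o, r)
  "rokata" → 6 new (r, o, k, a, t, a)
  "fensarso" → 8 new (f, e, n, s, a, r, s, o)
  "nedebelsopa" → prefix "nede" already present; 7 new (b, e, l, s, o, p, a)
  "nedeso" → prefix "nede" already present; 2 new (s, o)
  "nedegalbelta" → prefix "nede" already present; 8 new (g, a, l, b, e, l, t, a)
  "mormirun" → 8 new (m, o, r, m, i, r, u, n)
  "fensarven" → prefix "fensar" already present; 3 new (v, e, n)
  "mormiro" → prefix "mormir" already present; 1 new (o)
  "runventor" → prefix "r" already present; 8 new (u, n, v, e, n, t, o, r)
  "fensardor" → prefix "fensar" already present; 3 new (d, o, r)
  "nededemi" → prefix "nede" already present; 4 new (d, e, m, i)
  "fensarkavi" → prefix "fensar" already present; 4 new (k, a, v, i)
  "so" → prefix "so" already present; 0 new (none)
Total nodes = 7 + 6 + 8 + 5 + 6 + 8 + 7 + 2 + 8 + 8 + 3 + 1 + 8 + 3 + 4 + 4 + 0 = 88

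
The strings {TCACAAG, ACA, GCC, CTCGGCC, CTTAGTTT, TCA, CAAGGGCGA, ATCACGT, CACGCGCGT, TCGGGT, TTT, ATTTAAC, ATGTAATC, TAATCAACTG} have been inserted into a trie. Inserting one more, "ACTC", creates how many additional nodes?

"AC" is already a path in the trie; the remaining "TC" must be added.
So 4 − 2 = 2 new nodes.

2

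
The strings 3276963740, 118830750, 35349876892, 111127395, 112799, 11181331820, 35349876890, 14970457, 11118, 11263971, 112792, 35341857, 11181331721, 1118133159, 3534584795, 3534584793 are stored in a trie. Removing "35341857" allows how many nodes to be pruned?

4

Walk "35341857" from the leaf back toward the root, removing each node that no remaining word uses.
The suffix "1857" (4 nodes) is used only by "35341857"; the node for "3534" still has the child "9", so pruning stops there.
Nodes removed: 4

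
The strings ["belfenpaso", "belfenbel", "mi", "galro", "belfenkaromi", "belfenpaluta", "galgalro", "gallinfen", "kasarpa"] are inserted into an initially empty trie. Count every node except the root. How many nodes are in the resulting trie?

48

Count nodes per top-level branch (shared prefixes stored once):
  'b'-branch (belfenbel, belfenkaromi, belfenpaluta, belfenpaso): 23 nodes
  'g'-branch (galgalro, gallinfen, galro): 16 nodes
  'k'-branch (kasarpa): 7 nodes
  'm'-branch (mi): 2 nodes
Sum: 48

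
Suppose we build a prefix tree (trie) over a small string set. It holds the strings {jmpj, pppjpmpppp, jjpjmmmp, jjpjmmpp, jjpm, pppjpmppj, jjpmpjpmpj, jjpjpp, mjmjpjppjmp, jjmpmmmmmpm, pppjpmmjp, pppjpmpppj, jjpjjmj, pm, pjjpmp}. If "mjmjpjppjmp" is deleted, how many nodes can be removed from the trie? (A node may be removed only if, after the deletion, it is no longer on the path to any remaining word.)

11

Walk "mjmjpjppjmp" from the leaf back toward the root, removing each node that no remaining word uses.
No other word shares any prefix with "mjmjpjppjmp", so all 11 of its nodes go.
Nodes removed: 11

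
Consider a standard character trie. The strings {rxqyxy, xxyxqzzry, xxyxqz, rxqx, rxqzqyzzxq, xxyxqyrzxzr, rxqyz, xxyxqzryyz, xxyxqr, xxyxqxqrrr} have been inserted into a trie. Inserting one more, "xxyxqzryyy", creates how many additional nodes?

"xxyxqzryy" is already a path in the trie; the remaining "y" must be added.
New nodes needed: |"xxyxqzryyy"| − 9 = 10 − 9 = 1.

1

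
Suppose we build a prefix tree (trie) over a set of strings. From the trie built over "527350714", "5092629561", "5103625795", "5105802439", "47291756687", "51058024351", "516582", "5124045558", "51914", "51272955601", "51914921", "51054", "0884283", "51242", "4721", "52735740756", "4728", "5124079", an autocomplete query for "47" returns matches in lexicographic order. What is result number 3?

47291756687

Words with prefix "47", in lexicographic order: "4721", "4728", "47291756687"
Position 3: 47291756687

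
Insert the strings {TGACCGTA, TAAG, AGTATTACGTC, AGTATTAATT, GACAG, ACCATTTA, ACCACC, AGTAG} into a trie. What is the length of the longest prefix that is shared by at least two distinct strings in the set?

The deepest shared node is where two words last agree before diverging.
"AGTATTAATT" and "AGTATTACGTC" agree on "AGTATTA" (7 characters) before diverging; nothing deeper is shared.
Longest shared-prefix length: 7

7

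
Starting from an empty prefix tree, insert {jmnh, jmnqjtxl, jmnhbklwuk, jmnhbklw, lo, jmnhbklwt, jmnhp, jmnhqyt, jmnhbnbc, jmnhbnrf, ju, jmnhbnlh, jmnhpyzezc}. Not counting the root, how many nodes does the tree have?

For each word, the new-node count is its length minus the longest prefix already in the trie:
  "jmnh" → 4 new (j, m, n, h)
  "jmnqjtxl" → prefix "jmn" already present; 5 new (q, j, t, x, l)
  "jmnhbklwuk" → prefix "jmnh" already present; 6 new (b, k, l, w, u, k)
  "jmnhbklw" → prefix "jmnhbklw" already present; 0 new (none)
  "lo" → 2 new (l, o)
  "jmnhbklwt" → prefix "jmnhbklw" already present; 1 new (t)
  "jmnhp" → prefix "jmnh" already present; 1 new (p)
  "jmnhqyt" → prefix "jmnh" already present; 3 new (q, y, t)
  "jmnhbnbc" → prefix "jmnhb" already present; 3 new (n, b, c)
  "jmnhbnrf" → prefix "jmnhbn" already present; 2 new (r, f)
  "ju" → prefix "j" already present; 1 new (u)
  "jmnhbnlh" → prefix "jmnhbn" already present; 2 new (l, h)
  "jmnhpyzezc" → prefix "jmnhp" already present; 5 new (y, z, e, z, c)
Total nodes = 4 + 5 + 6 + 0 + 2 + 1 + 1 + 3 + 3 + 2 + 1 + 2 + 5 = 35

35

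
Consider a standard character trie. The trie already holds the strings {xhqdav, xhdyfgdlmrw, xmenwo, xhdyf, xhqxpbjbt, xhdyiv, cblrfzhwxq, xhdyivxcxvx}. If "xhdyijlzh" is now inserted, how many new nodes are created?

4

Walking "xhdyijlzh" from the root, the first 5 characters ("xhdyi") follow existing edges; "j" is the first miss.
So 9 − 5 = 4 new nodes.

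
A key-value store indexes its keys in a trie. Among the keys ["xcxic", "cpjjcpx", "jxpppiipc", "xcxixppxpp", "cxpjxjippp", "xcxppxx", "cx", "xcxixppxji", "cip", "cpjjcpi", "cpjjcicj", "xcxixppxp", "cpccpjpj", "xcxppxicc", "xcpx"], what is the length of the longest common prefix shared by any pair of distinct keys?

9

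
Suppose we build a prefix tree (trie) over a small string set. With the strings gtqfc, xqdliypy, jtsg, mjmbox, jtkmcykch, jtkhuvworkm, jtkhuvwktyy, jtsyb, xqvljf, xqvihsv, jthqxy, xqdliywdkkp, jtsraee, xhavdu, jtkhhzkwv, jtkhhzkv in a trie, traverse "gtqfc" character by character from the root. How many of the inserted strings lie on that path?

1

Check each prefix of "gtqfc" against the stored set — each match is an end-marker on the path.
Prefixes of the query that are stored words: "gtqfc"
Count: 1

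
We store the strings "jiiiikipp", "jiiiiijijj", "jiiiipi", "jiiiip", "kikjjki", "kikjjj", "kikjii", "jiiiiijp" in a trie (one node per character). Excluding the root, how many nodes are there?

Count nodes per top-level branch (shared prefixes stored once):
  'j'-branch (jiiiiijijj, jiiiiijp, jiiiikipp, jiiiip, jiiiipi): 17 nodes
  'k'-branch (kikjii, kikjjj, kikjjki): 10 nodes
Sum: 27

27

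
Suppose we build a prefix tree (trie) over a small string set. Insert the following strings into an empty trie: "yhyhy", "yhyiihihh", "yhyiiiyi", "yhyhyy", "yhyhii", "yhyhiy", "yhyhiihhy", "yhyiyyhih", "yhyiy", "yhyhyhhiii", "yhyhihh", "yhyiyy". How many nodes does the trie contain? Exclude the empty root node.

33

Trie structure (* marks end of a word):
(root)
└─ y
   └─ h
      └─ y
         ├─ h
         │  ├─ i
         │  │  ├─ h
         │  │  │  └─ h *
         │  │  ├─ i *
         │  │  │  └─ h
         │  │  │     └─ h
         │  │  │        └─ y *
         │  │  └─ y *
         │  └─ y *
         │     ├─ h
         │     │  └─ h
         │     │     └─ i
         │     │        └─ i
         │     │           └─ i *
         │     └─ y *
         └─ i
            ├─ i
            │  ├─ h
            │  │  └─ i
            │  │     └─ h
            │  │        └─ h *
            │  └─ i
            │     └─ y
            │        └─ i *
            └─ y *
               └─ y *
                  └─ h
                     └─ i
                        └─ h *
Counting every labelled node above: 33.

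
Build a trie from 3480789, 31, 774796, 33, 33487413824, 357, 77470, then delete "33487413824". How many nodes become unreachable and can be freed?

After clearing the end-marker at "33487413824", prune upward until reaching a node still needed by another word.
The suffix "487413824" (9 nodes) is used only by "33487413824"; "33" is itself a stored word, so pruning stops there.
Nodes removed: 9

9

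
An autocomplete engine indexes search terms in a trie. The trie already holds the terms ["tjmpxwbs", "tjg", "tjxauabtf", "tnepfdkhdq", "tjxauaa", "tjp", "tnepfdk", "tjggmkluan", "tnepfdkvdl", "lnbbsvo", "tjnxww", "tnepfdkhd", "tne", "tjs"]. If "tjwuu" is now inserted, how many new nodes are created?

3

The longest prefix of "tjwuu" already in the trie is "tj" (length 2).
New nodes needed: |"tjwuu"| − 2 = 5 − 2 = 3.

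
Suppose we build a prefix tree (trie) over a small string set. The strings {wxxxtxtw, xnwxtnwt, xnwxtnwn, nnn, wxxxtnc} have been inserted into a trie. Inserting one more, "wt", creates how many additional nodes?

1

Walking "wt" from the root, the first 1 characters ("w") follow existing edges; "t" is the first miss.
So 2 − 1 = 1 new nodes.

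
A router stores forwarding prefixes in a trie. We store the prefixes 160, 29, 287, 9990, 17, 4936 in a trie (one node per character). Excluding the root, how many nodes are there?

For each word, the new-node count is its length minus the longest prefix already in the trie:
  "160" → 3 new (1, 6, 0)
  "29" → 2 new (2, 9)
  "287" → prefix "2" already present; 2 new (8, 7)
  "9990" → 4 new (9, 9, 9, 0)
  "17" → prefix "1" already present; 1 new (7)
  "4936" → 4 new (4, 9, 3, 6)
Total nodes = 3 + 2 + 2 + 4 + 1 + 4 = 16

16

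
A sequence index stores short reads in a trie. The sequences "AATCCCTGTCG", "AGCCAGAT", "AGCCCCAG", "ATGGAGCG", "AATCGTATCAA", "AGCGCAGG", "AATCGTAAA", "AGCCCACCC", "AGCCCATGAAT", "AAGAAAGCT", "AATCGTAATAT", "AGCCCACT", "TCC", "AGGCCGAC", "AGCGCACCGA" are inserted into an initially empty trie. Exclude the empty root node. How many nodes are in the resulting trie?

76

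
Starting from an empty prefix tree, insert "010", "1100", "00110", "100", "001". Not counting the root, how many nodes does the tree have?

13

Trie structure (* marks end of a word):
(root)
├─ 0
│  ├─ 0
│  │  └─ 1 *
│  │     └─ 1
│  │        └─ 0 *
│  └─ 1
│     └─ 0 *
└─ 1
   ├─ 0
   │  └─ 0 *
   └─ 1
      └─ 0
         └─ 0 *
Counting every labelled node above: 13.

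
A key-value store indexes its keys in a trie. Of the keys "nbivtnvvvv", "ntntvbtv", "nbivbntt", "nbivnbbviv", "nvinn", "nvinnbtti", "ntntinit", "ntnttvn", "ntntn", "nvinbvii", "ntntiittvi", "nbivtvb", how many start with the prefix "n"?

12

Walk to "n"; the words in its subtree are exactly those with that prefix.
Words under "n": nbivbntt, nbivnbbviv, nbivtnvvvv, nbivtvb, ntntiittvi, ntntinit, ntntn, ntnttvn, ntntvbtv, nvinbvii, nvinn, nvinnbtti
Count: 12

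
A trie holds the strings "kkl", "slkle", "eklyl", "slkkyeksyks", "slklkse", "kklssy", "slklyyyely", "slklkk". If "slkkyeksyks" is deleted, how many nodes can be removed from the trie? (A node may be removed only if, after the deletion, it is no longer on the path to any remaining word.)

Walk "slkkyeksyks" from the leaf back toward the root, removing each node that no remaining word uses.
The suffix "kyeksyks" (8 nodes) is used only by "slkkyeksyks"; the node for "slk" still has the child "l", so pruning stops there.
Nodes removed: 8

8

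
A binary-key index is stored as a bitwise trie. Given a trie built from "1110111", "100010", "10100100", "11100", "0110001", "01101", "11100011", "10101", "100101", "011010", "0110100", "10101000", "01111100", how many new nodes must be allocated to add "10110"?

2

"101" is already a path in the trie; the remaining "10" must be added.
New nodes needed: |"10110"| − 3 = 5 − 3 = 2.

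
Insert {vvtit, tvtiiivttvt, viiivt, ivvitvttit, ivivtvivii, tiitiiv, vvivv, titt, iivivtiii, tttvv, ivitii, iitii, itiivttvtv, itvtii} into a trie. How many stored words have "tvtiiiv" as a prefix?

Traverse to the node for "tvtiiiv", then collect every word in that subtree.
Matches: "tvtiiivttvt"
Count: 1

1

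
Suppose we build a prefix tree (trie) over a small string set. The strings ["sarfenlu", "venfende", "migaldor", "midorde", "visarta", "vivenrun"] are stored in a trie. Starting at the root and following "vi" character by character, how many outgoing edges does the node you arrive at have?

Walk "vi" from the root, arriving at one node.
Characters that immediately follow "vi" among the stored strings: {s, v}.
That node has 2 child edges.

2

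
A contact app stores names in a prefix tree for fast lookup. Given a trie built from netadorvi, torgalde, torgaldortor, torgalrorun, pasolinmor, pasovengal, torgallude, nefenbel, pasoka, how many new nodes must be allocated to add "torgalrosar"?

3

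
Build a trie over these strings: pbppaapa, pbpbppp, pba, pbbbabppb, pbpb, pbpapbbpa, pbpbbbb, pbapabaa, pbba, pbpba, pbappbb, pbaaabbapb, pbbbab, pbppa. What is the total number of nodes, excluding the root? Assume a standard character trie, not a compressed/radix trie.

46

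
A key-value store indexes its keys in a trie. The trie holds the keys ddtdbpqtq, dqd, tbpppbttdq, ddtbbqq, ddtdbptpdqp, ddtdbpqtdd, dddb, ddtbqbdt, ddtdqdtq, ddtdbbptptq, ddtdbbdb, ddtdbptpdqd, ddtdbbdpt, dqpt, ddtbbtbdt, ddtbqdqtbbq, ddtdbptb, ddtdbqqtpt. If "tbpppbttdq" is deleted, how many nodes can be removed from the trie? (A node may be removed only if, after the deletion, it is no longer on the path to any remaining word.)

After clearing the end-marker at "tbpppbttdq", prune upward until reaching a node still needed by another word.
No other word shares any prefix with "tbpppbttdq", so all 10 of its nodes go.
Nodes removed: 10

10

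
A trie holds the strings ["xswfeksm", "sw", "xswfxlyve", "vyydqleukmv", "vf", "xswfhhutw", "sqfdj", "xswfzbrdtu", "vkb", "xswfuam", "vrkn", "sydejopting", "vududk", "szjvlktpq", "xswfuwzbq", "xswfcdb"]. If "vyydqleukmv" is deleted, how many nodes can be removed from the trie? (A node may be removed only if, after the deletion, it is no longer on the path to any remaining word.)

After clearing the end-marker at "vyydqleukmv", prune upward until reaching a node still needed by another word.
The suffix "yydqleukmv" (10 nodes) is used only by "vyydqleukmv"; the node for "v" still has the child "f", so pruning stops there.
Nodes removed: 10

10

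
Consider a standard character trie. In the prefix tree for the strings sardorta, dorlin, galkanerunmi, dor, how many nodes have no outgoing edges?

3

A leaf is a node with no children — equivalently, the end of a word that is not a proper prefix of any other stored word.
Those words: "dorlin", "galkanerunmi", "sardorta"
Leaf count: 3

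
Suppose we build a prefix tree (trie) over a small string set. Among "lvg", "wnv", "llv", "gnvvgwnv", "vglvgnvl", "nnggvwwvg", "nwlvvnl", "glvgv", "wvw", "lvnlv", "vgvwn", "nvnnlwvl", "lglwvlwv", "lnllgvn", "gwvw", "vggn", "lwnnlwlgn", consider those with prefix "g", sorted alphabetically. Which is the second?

Words with prefix "g", in lexicographic order: "glvgv", "gnvvgwnv", "gwvw"
Position 2: gnvvgwnv

gnvvgwnv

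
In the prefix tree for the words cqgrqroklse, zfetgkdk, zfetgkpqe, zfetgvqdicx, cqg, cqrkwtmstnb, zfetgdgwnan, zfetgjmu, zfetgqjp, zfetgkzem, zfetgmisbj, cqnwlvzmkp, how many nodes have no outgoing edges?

11

A leaf is a node with no children — equivalently, the end of a word that is not a proper prefix of any other stored word.
Those words: "cqgrqroklse", "cqnwlvzmkp", "cqrkwtmstnb", "zfetgdgwnan", "zfetgjmu", "zfetgkdk", "zfetgkpqe", "zfetgkzem", "zfetgmisbj", "zfetgqjp", "zfetgvqdicx"
Leaf count: 11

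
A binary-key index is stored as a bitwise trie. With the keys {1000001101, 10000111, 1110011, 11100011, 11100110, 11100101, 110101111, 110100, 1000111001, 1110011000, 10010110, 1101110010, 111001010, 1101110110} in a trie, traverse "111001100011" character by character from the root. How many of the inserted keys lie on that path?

Traverse "111001100011" character by character; count nodes along the way that are marked as word ends.
Prefixes of the query that are stored words: "1110011", "11100110", "1110011000"
Count: 3

3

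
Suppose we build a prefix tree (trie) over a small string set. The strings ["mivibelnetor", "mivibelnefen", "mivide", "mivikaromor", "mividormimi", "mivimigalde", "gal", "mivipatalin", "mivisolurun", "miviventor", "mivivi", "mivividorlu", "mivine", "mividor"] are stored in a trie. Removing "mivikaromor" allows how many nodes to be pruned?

7

Walk "mivikaromor" from the leaf back toward the root, removing each node that no remaining word uses.
The suffix "karomor" (7 nodes) is used only by "mivikaromor"; the node for "mivi" still has the child "b", so pruning stops there.
Nodes removed: 7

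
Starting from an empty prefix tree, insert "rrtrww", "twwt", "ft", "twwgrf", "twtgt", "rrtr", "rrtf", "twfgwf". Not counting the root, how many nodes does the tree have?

23

Insert word by word; a character creates a node only if that edge doesn't already exist:
  "rrtrww" → 6 new (r, r, t, r, w, w)
  "twwt" → 4 new (t, w, w, t)
  "ft" → 2 new (f, t)
  "twwgrf" → prefix "tww" already present; 3 new (g, r, f)
  "twtgt" → prefix "tw" already present; 3 new (t, g, t)
  "rrtr" → prefix "rrtr" already present; 0 new (none)
  "rrtf" → prefix "rrt" already present; 1 new (f)
  "twfgwf" → prefix "tw" already present; 4 new (f, g, w, f)
Total nodes = 6 + 4 + 2 + 3 + 3 + 0 + 1 + 4 = 23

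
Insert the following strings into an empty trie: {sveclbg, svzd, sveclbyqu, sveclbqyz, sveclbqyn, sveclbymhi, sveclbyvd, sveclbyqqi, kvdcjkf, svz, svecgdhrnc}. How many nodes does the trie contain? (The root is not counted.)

Count nodes per top-level branch (shared prefixes stored once):
  'k'-branch (kvdcjkf): 7 nodes
  's'-branch (svecgdhrnc, sveclbg, sveclbqyn, sveclbqyz, sveclbymhi, sveclbyqqi, sveclbyqu, sveclbyvd, svz, svzd): 29 nodes
Sum: 36

36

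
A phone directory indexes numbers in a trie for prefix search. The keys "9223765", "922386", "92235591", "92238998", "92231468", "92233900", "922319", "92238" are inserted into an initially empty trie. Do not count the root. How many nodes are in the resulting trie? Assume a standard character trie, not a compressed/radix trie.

Insert word by word; a character creates a node only if that edge doesn't already exist:
  "9223765" → 7 new (9, 2, 2, 3, 7, 6, 5)
  "922386" → prefix "9223" already present; 2 new (8, 6)
  "92235591" → prefix "9223" already present; 4 new (5, 5, 9, 1)
  "92238998" → prefix "92238" already present; 3 new (9, 9, 8)
  "92231468" → prefix "9223" already present; 4 new (1, 4, 6, 8)
  "92233900" → prefix "9223" already present; 4 new (3, 9, 0, 0)
  "922319" → prefix "92231" already present; 1 new (9)
  "92238" → prefix "92238" already present; 0 new (none)
Total nodes = 7 + 2 + 4 + 3 + 4 + 4 + 1 + 0 = 25

25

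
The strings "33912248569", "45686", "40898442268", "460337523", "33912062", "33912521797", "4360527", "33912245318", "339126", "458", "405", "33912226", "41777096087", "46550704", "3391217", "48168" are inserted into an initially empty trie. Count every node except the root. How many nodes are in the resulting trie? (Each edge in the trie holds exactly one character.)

80

Trace insertions, counting only characters that open a new branch:
  "33912248569" → 11 new (3, 3, 9, 1, 2, 2, 4, 8, 5, 6, 9)
  "45686" → 5 new (4, 5, 6, 8, 6)
  "40898442268" → prefix "4" already present; 10 new (0, 8, 9, 8, 4, 4, 2, 2, 6, 8)
  "460337523" → prefix "4" already present; 8 new (6, 0, 3, 3, 7, 5, 2, 3)
  "33912062" → prefix "33912" already present; 3 new (0, 6, 2)
  "33912521797" → prefix "33912" already present; 6 new (5, 2, 1, 7, 9, 7)
  "4360527" → prefix "4" already present; 6 new (3, 6, 0, 5, 2, 7)
  "33912245318" → prefix "3391224" already present; 4 new (5, 3, 1, 8)
  "339126" → prefix "33912" already present; 1 new (6)
  "458" → prefix "45" already present; 1 new (8)
  "405" → prefix "40" already present; 1 new (5)
  "33912226" → prefix "339122" already present; 2 new (2, 6)
  "41777096087" → prefix "4" already present; 10 new (1, 7, 7, 7, 0, 9, 6, 0, 8, 7)
  "46550704" → prefix "46" already present; 6 new (5, 5, 0, 7, 0, 4)
  "3391217" → prefix "33912" already present; 2 new (1, 7)
  "48168" → prefix "4" already present; 4 new (8, 1, 6, 8)
Total nodes = 11 + 5 + 10 + 8 + 3 + 6 + 6 + 4 + 1 + 1 + 1 + 2 + 10 + 6 + 2 + 4 = 80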